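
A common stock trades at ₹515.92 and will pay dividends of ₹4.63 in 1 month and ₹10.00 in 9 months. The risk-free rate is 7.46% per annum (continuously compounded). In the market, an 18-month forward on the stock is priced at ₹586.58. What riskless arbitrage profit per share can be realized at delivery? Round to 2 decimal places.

₹25.30 per share

PV(dividends) I = 4.63·e^(−0.0746·1/12) + 10.00·e^(−0.0746·9/12) = 14.0572
Fair forward F* = (S − I)·e^(rT) = (515.92 − 14.0572)·e^0.111900 = 501.8628 × 1.118401 = 561.2839
Market ₹586.58 > fair 561.2839: forward overpriced → cash-and-carry (borrow at r, buy the stock and collect the dividends, short the forward).
Profit at T = |F_mkt − F*| = |586.58 − 561.2839| = ₹25.30 per share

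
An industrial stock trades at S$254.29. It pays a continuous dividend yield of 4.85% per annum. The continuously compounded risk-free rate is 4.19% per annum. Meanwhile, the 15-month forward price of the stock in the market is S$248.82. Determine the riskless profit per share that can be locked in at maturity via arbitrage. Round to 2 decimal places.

S$3.38 per share

Fair forward: F* = S·e^(carry·T), with carry = (r − q) = 0.0419 − 0.0485 = -0.0066
F* = 254.29 · e^(-0.0066 × 15/12) = 254.29 · e^-0.008250 = 254.29 × 0.991784 = S$252.2008
Market S$248.82 < fair S$252.2008: forward underpriced → reverse cash-and-carry (short spot, go long the forward).
At maturity, profit = |F_mkt − F*| = |248.82 − 252.2008| = S$3.38 per share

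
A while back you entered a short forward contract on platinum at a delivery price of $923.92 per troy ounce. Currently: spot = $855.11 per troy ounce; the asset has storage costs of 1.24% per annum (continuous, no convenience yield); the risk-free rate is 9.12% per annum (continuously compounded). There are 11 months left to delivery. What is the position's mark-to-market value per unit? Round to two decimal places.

Current fair forward for the remaining 11 months: F = S·e^((r + u)·T), (r + u) = 0.0912 + 0.0124 = 0.1036
F = 855.11 · e^(0.1036 × 11/12) = 855.11 × 1.099622 = 940.2978
Value of long forward = (F − K)·e^(−rT) = (940.2978 − 923.92) · e^(−0.0912·11/12)
= 16.3778 × 0.919799 = 15.06
Short position value = −(long value) = -$15.06

-$15.06 per troy ounce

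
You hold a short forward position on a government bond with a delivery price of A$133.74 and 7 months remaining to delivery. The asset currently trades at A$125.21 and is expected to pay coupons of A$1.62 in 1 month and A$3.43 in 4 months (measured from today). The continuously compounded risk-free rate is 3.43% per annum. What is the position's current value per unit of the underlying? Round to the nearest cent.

A$10.89

PV(remaining coupons) I = 1.62·e^(−0.0343·1/12) + 3.43·e^(−0.0343·4/12) = 5.0064
Current forward F = (S − I)·e^(rT) = (125.21 − 5.0064)·e^(0.0343·7/12) = 120.2036 × 1.020210 = 122.6329
Value (long) = (F − K)·e^(−rT) = (122.6329 − 133.74) × 0.980191 = -10.8871
Short position value = −(long value) = A$10.89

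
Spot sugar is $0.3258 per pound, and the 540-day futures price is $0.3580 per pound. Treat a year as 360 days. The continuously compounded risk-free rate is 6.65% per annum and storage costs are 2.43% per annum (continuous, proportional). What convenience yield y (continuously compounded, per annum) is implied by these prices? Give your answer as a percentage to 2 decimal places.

2.80%

F = S·e^((r+u−y)T) ⇒ (r+u−y) = ln(F/S)/T
ln(0.3580/0.3258) = 0.094249; /T ⇒ 0.062833
y = r + u − ln(F/S)/T = 0.0665 + 0.0243 − 0.062833 = 0.027967
y = 2.80%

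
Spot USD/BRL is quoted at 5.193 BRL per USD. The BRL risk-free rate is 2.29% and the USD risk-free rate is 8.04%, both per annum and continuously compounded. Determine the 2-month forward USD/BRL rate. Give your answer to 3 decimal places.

F = S·e^((r_BRL − r_USD)T) = 5.193 · e^((0.0229 − 0.0804) × 2/12)
= 5.193 · e^-0.009583 = 5.193 × 0.990463
F = 5.143 BRL per USD

5.143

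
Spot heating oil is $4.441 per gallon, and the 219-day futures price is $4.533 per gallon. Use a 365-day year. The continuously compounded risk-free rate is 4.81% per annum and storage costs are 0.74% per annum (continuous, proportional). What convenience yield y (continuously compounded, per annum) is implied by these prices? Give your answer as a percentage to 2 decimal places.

F = S·e^((r+u−y)T) ⇒ (r+u−y) = ln(F/S)/T
ln(4.533/4.441) = 0.020504; /T ⇒ 0.034173
y = r + u − ln(F/S)/T = 0.0481 + 0.0074 − 0.034173 = 0.021327
y = 2.13%

2.13%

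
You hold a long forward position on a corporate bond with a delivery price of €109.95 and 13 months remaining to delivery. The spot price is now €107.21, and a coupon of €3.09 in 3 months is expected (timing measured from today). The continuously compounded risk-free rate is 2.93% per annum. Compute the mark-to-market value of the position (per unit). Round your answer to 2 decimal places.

PV(remaining coupons) I = 3.09·e^(−0.0293·3/12) = 3.0674
Current forward F = (S − I)·e^(rT) = (107.21 − 3.0674)·e^(0.0293·13/12) = 104.1426 × 1.032251 = 107.5013
Value (long) = (F − K)·e^(−rT) = (107.5013 − 109.95) × 0.968757 = -2.3722
Value = -€2.37

-€2.37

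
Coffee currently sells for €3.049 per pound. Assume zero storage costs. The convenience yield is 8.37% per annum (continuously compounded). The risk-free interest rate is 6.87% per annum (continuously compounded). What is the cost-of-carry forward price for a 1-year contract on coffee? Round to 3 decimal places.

Net carry = r + u − y = 0.0687 + 0.0000 − 0.0837 = -0.0150
F = S·e^((r+u−y)T) = 3.049 · e^(-0.0150 × 12/12) = 3.049 · e^-0.015000
= 3.049 × 0.985112 = €3.004 per pound

€3.004 per pound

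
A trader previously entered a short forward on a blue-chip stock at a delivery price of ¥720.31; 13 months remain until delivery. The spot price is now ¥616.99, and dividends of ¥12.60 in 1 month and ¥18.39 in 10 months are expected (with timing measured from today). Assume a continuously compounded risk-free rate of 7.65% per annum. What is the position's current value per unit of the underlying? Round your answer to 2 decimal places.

PV(remaining dividends) I = 12.60·e^(−0.0765·1/12) + 18.39·e^(−0.0765·10/12) = 29.7742
Current forward F = (S − I)·e^(rT) = (616.99 − 29.7742)·e^(0.0765·13/12) = 587.2158 × 1.086406 = 637.9548
Value (long) = (F − K)·e^(−rT) = (637.9548 − 720.31) × 0.920466 = -75.8052
Short position value = −(long value) = ¥75.81

¥75.81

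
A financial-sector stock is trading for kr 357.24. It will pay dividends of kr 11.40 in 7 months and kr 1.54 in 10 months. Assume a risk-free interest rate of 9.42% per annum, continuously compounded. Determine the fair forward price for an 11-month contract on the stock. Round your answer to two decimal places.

kr 376.14

PV(dividends) I = 11.40·e^(−0.0942·7/12) + 1.54·e^(−0.0942·10/12)
I = 10.7905 + 1.4237 = 12.2142
F = (S − I)·e^(rT) = (357.24 − 12.2142) · e^(0.0942·11/12)
= 345.0258 · e^0.086350 = 345.0258 × 1.090188 = kr 376.14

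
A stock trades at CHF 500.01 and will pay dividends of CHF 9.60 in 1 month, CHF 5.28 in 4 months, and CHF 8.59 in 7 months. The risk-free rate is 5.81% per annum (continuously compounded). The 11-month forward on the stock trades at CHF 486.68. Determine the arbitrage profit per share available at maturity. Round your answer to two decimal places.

PV(dividends) I = 9.60·e^(−0.0581·1/12) + 5.28·e^(−0.0581·4/12) + 8.59·e^(−0.0581·7/12) = 23.0361
Fair forward F* = (S − I)·e^(rT) = (500.01 − 23.0361)·e^0.053258 = 476.9739 × 1.054702 = 503.0653
Market CHF 486.68 < fair 503.0653: forward underpriced → reverse cash-and-carry (short the stock, invest proceeds at r, pay the dividends, go long the forward).
Profit at T = |F_mkt − F*| = |486.68 − 503.0653| = CHF 16.39 per share

CHF 16.39 per share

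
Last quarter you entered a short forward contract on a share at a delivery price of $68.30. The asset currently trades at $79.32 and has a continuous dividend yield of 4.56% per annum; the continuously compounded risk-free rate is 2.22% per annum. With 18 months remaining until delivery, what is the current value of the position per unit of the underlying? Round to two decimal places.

-$8.01

Current fair forward for the remaining 18 months: F = S·e^((r − q)·T), (r − q) = 0.0222 − 0.0456 = -0.0234
F = 79.32 · e^(-0.0234 × 18/12) = 79.32 × 0.965509 = 76.5842
Value of long forward = (F − K)·e^(−rT) = (76.5842 − 68.30) · e^(−0.0222·18/12)
= 8.2842 × 0.967248 = 8.01
Short position value = −(long value) = -$8.01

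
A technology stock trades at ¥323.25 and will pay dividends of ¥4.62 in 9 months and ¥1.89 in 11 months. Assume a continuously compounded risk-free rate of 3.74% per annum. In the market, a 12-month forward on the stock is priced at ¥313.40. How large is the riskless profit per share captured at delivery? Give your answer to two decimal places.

¥15.61 per share

PV(dividends) I = 4.62·e^(−0.0374·9/12) + 1.89·e^(−0.0374·11/12) = 6.3185
Fair forward F* = (S − I)·e^(rT) = (323.25 − 6.3185)·e^0.037400 = 316.9315 × 1.038108 = 329.0091
Market ¥313.40 < fair 329.0091: forward underpriced → reverse cash-and-carry (short the stock, invest proceeds at r, pay the dividends, go long the forward).
Profit at T = |F_mkt − F*| = |313.40 − 329.0091| = ¥15.61 per share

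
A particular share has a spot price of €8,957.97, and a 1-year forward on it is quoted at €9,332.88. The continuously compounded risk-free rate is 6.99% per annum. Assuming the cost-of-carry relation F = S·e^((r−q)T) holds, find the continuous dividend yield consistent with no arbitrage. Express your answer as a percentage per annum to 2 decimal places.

2.89%

From F = S·e^((r−q)T): (r − q) = ln(F/S)/T
ln(9332.88/8957.97) = ln(1.041852) = 0.041000
(r − q) = 0.041000 / (1) = 0.041000
q = r − ln(F/S)/T = 0.0699 − 0.041000 = 0.028900
q = 2.89%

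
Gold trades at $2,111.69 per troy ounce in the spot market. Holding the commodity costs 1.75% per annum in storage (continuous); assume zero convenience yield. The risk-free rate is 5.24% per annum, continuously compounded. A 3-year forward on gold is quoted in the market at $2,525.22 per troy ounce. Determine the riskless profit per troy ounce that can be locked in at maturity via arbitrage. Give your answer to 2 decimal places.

Fair forward: F* = S·e^(carry·T), with carry = (r + u) = 0.0524 + 0.0175 = 0.0699
F* = 2111.69 · e^(0.0699 × 3) = 2111.69 · e^0.20970000 = 2111.69 × 1.23330801 = $2604.3642
Market $2525.22 < fair $2604.3642: forward underpriced → reverse cash-and-carry (short spot, go long the forward).
At maturity, profit = |F_mkt − F*| = |2525.22 − 2604.3642| = $79.14 per troy ounce

$79.14 per troy ounce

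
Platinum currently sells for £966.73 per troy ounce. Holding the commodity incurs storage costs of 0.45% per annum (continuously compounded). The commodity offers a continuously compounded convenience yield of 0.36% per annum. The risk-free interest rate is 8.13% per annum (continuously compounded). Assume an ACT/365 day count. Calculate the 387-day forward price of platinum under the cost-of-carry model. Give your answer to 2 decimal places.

£1,054.77 per troy ounce

Net carry = r + u − y = 0.0813 + 0.0045 − 0.0036 = 0.0822
F = S·e^((r+u−y)T) = 966.73 · e^(0.0822 × 387/365) = 966.73 · e^0.087155
= 966.73 × 1.091066 = £1,054.77 per troy ounce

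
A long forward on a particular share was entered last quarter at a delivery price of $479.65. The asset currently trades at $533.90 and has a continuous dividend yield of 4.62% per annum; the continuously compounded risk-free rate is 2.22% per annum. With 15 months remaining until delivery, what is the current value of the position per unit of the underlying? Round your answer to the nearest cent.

$37.42

Current fair forward for the remaining 15 months: F = S·e^((r − q)·T), (r − q) = 0.0222 − 0.0462 = -0.0240
F = 533.90 · e^(-0.0240 × 15/12) = 533.90 × 0.970446 = 518.1211
Value of long forward = (F − K)·e^(−rT) = (518.1211 − 479.65) · e^(−0.0222·15/12)
= 38.4711 × 0.972631 = 37.42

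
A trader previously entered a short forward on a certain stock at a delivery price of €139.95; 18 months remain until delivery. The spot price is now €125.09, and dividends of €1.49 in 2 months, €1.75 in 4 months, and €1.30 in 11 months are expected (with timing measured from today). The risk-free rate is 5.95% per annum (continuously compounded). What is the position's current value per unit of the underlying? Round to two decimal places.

PV(remaining dividends) I = 1.49·e^(−0.0595·2/12) + 1.75·e^(−0.0595·4/12) + 1.30·e^(−0.0595·11/12) = 4.4219
Current forward F = (S − I)·e^(rT) = (125.09 − 4.4219)·e^(0.0595·18/12) = 120.6681 × 1.093354 = 131.9329
Value (long) = (F − K)·e^(−rT) = (131.9329 − 139.95) × 0.914617 = -7.3326
Short position value = −(long value) = €7.33

€7.33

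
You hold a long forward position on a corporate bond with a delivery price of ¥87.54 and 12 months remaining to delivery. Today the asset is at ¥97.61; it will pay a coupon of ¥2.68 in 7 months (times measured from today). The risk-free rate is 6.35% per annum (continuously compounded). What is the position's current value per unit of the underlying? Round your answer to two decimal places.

PV(remaining coupons) I = 2.68·e^(−0.0635·7/12) = 2.5825
Current forward F = (S − I)·e^(rT) = (97.61 − 2.5825)·e^(0.0635·12/12) = 95.0275 × 1.065559 = 101.2574
Value (long) = (F − K)·e^(−rT) = (101.2574 − 87.54) × 0.938474 = 12.8734
Value = ¥12.87

¥12.87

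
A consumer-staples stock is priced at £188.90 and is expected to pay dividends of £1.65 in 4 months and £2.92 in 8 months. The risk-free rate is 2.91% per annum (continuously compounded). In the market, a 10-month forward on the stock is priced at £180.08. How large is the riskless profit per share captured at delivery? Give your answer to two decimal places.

PV(dividends) I = 1.65·e^(−0.0291·4/12) + 2.92·e^(−0.0291·8/12) = 4.4980
Fair forward F* = (S − I)·e^(rT) = (188.90 − 4.4980)·e^0.024250 = 184.4020 × 1.024546 = 188.9283
Market £180.08 < fair 188.9283: forward underpriced → reverse cash-and-carry (short the stock, invest proceeds at r, pay the dividends, go long the forward).
Profit at T = |F_mkt − F*| = |180.08 − 188.9283| = £8.85 per share

£8.85 per share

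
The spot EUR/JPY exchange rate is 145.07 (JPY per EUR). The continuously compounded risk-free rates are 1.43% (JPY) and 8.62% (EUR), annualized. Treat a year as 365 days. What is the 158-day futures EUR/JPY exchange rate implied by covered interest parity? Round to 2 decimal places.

140.62

F = S·e^((r_JPY − r_EUR)T) = 145.07 · e^((0.0143 − 0.0862) × 158/365)
= 145.07 · e^-0.031124 = 145.07 × 0.969355
F = 140.62 JPY per EUR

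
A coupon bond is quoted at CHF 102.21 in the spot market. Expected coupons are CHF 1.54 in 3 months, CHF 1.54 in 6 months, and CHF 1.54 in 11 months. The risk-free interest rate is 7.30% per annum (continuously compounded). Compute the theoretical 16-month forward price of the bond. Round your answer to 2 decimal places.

CHF 107.77

PV(coupons) I = 1.54·e^(−0.0730·3/12) + 1.54·e^(−0.0730·6/12) + 1.54·e^(−0.0730·11/12)
I = 1.5121 + 1.4848 + 1.4403 = 4.4372
F = (S − I)·e^(rT) = (102.21 − 4.4372) · e^(0.0730·16/12)
= 97.7728 · e^0.097333 = 97.7728 × 1.102227 = CHF 107.77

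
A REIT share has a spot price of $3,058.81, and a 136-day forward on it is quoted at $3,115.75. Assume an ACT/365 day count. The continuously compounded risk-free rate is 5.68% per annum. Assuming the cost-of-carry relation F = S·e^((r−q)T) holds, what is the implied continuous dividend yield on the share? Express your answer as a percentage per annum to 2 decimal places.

From F = S·e^((r−q)T): (r − q) = ln(F/S)/T
ln(3115.75/3058.81) = ln(1.018615) = 0.018444
(r − q) = 0.018444 / (136/365) = 0.049500
q = r − ln(F/S)/T = 0.0568 − 0.049500 = 0.007300
q = 0.73%

0.73%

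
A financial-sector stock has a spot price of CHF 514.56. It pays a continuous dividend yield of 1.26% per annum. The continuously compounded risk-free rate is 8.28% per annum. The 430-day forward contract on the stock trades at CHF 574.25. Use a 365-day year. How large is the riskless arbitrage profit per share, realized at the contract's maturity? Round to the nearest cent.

Fair forward: F* = S·e^(carry·T), with carry = (r − q) = 0.0828 − 0.0126 = 0.0702
F* = 514.56 · e^(0.0702 × 430/365) = 514.56 · e^0.082701 = 514.56 × 1.086217 = CHF 558.9238
Market CHF 574.25 > fair CHF 558.9238: forward overpriced → cash-and-carry (buy spot, short the forward).
At maturity, profit = |F_mkt − F*| = |574.25 − 558.9238| = CHF 15.33 per share

CHF 15.33 per share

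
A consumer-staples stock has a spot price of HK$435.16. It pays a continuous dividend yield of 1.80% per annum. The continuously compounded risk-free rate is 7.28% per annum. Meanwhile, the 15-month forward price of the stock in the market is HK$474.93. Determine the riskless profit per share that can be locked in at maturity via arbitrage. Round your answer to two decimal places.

Fair forward: F* = S·e^(carry·T), with carry = (r − q) = 0.0728 − 0.0180 = 0.0548
F* = 435.16 · e^(0.0548 × 15/12) = 435.16 · e^0.068500 = 435.16 × 1.070901 = HK$466.0133
Market HK$474.93 > fair HK$466.0133: forward overpriced → cash-and-carry (buy spot, short the forward).
At maturity, profit = |F_mkt − F*| = |474.93 − 466.0133| = HK$8.92 per share

HK$8.92 per share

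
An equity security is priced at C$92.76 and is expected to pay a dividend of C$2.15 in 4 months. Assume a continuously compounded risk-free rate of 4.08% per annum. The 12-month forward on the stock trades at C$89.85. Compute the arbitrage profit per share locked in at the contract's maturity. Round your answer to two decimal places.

PV(dividends) I = 2.15·e^(−0.0408·4/12) = 2.1210
Fair forward F* = (S − I)·e^(rT) = (92.76 − 2.1210)·e^0.040800 = 90.6390 × 1.041644 = 94.4136
Market C$89.85 < fair 94.4136: forward underpriced → reverse cash-and-carry (short the stock, invest proceeds at r, pay the dividends, go long the forward).
Profit at T = |F_mkt − F*| = |89.85 − 94.4136| = C$4.56 per share

C$4.56 per share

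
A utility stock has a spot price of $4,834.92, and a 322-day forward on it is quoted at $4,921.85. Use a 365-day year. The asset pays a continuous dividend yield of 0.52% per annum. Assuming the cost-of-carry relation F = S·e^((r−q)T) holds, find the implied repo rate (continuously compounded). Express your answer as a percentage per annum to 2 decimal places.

From F = S·e^((r−q)T): (r − q) = ln(F/S)/T
ln(4921.85/4834.92) = ln(1.017980) = 0.017820
(r − q) = 0.017820 / (322/365) = 0.020200
r = ln(F/S)/T + q = 0.020200 + 0.0052 = 0.025400
r = 2.54%

2.54%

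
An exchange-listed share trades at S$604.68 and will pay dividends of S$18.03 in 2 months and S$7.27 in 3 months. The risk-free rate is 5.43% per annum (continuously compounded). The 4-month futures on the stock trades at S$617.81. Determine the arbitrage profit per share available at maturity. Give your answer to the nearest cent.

S$27.58 per share

PV(dividends) I = 18.03·e^(−0.0543·2/12) + 7.27·e^(−0.0543·3/12) = 25.0395
Fair futures F* = (S − I)·e^(rT) = (604.68 − 25.0395)·e^0.018100 = 579.6405 × 1.018265 = 590.2276
Market S$617.81 > fair 590.2276: forward overpriced → cash-and-carry (borrow at r, buy the stock and collect the dividends, short the forward).
Profit at T = |F_mkt − F*| = |617.81 − 590.2276| = S$27.58 per share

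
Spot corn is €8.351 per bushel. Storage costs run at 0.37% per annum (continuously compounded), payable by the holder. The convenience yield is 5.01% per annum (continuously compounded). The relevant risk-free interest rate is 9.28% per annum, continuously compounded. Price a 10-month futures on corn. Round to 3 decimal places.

€8.680 per bushel

Net carry = r + u − y = 0.0928 + 0.0037 − 0.0501 = 0.0464
F = S·e^((r+u−y)T) = 8.351 · e^(0.0464 × 10/12) = 8.351 · e^0.038667
= 8.351 × 1.039424 = €8.680 per bushel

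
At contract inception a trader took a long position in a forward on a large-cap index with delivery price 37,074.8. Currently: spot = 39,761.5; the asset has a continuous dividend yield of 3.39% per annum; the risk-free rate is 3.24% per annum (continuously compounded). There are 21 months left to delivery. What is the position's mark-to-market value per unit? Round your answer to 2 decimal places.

Current fair forward for the remaining 21 months: F = S·e^((r − q)·T), (r − q) = 0.0324 − 0.0339 = -0.0015
F = 39761.5 · e^(-0.0015 × 21/12) = 39761.5 × 0.99737844 = 39657.2628
Value of long forward = (F − K)·e^(−rT) = (39657.2628 − 37074.8) · e^(−0.0324·21/12)
= 2582.4628 × 0.94487749 = 2440.11

2440.11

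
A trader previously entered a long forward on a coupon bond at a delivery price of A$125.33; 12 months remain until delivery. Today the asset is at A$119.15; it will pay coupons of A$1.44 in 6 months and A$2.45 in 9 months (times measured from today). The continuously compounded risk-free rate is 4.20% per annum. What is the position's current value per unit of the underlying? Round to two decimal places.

-A$4.81

PV(remaining coupons) I = 1.44·e^(−0.0420·6/12) + 2.45·e^(−0.0420·9/12) = 3.7841
Current forward F = (S − I)·e^(rT) = (119.15 − 3.7841)·e^(0.0420·12/12) = 115.3659 × 1.042894 = 120.3144
Value (long) = (F − K)·e^(−rT) = (120.3144 − 125.33) × 0.958870 = -4.8093
Value = -A$4.81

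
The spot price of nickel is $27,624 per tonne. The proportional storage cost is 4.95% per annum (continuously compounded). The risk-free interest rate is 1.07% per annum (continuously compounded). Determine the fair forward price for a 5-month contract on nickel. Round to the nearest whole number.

$28,326 per tonne

Net carry = r + u − y = 0.0107 + 0.0495 − 0.0000 = 0.0602
F = S·e^((r+u−y)T) = 27624 · e^(0.0602 × 5/12) = 27624 · e^0.025083
= 27624 × 1.025400 = $28,326 per tonne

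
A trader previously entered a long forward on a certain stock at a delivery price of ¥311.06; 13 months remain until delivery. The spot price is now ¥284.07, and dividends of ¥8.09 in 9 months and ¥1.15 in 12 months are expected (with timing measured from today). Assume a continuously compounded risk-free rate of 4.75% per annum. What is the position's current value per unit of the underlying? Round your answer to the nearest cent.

-¥20.29

PV(remaining dividends) I = 8.09·e^(−0.0475·9/12) + 1.15·e^(−0.0475·12/12) = 8.9035
Current forward F = (S − I)·e^(rT) = (284.07 − 8.9035)·e^(0.0475·13/12) = 275.1665 × 1.052805 = 289.6967
Value (long) = (F − K)·e^(−rT) = (289.6967 − 311.06) × 0.949843 = -20.2918
Value = -¥20.29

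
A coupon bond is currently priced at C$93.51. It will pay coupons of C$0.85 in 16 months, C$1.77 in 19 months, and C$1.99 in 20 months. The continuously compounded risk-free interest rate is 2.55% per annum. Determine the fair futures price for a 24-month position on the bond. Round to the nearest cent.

PV(coupons) I = 0.85·e^(−0.0255·16/12) + 1.77·e^(−0.0255·19/12) + 1.99·e^(−0.0255·20/12)
I = 0.8216 + 1.7000 + 1.9072 = 4.4288
F = (S − I)·e^(rT) = (93.51 − 4.4288) · e^(0.0255·24/12)
= 89.0812 · e^0.051000 = 89.0812 × 1.052323 = C$93.74

C$93.74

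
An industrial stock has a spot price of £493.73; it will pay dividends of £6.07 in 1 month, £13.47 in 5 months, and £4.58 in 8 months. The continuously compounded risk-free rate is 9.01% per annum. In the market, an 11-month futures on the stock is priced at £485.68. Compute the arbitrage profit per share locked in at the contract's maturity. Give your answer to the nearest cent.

PV(dividends) I = 6.07·e^(−0.0901·1/12) + 13.47·e^(−0.0901·5/12) + 4.58·e^(−0.0901·8/12) = 23.3113
Fair futures F* = (S − I)·e^(rT) = (493.73 − 23.3113)·e^0.082592 = 470.4187 × 1.086099 = 510.9213
Market £485.68 < fair 510.9213: forward underpriced → reverse cash-and-carry (short the stock, invest proceeds at r, pay the dividends, go long the forward).
Profit at T = |F_mkt − F*| = |485.68 − 510.9213| = £25.24 per share

£25.24 per share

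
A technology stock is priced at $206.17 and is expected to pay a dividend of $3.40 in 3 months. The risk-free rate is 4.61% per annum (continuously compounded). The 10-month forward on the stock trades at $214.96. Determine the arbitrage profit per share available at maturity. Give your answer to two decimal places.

PV(dividends) I = 3.40·e^(−0.0461·3/12) = 3.3610
Fair forward F* = (S − I)·e^(rT) = (206.17 − 3.3610)·e^0.038417 = 202.8090 × 1.039164 = 210.7518
Market $214.96 > fair 210.7518: forward overpriced → cash-and-carry (borrow at r, buy the stock and collect the dividends, short the forward).
Profit at T = |F_mkt − F*| = |214.96 − 210.7518| = $4.21 per share

$4.21 per share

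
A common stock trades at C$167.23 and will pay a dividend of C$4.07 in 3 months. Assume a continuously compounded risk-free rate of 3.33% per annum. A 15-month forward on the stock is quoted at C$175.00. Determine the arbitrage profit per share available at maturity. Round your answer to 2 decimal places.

PV(dividends) I = 4.07·e^(−0.0333·3/12) = 4.0363
Fair forward F* = (S − I)·e^(rT) = (167.23 − 4.0363)·e^0.041625 = 163.1937 × 1.042503 = 170.1299
Market C$175.00 > fair 170.1299: forward overpriced → cash-and-carry (borrow at r, buy the stock and collect the dividends, short the forward).
Profit at T = |F_mkt − F*| = |175.00 − 170.1299| = C$4.87 per share

C$4.87 per share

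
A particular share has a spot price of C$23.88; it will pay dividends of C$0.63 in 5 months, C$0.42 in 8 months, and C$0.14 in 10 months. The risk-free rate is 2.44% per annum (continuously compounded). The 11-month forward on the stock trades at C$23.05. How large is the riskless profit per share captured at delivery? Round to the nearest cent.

PV(dividends) I = 0.63·e^(−0.0244·5/12) + 0.42·e^(−0.0244·8/12) + 0.14·e^(−0.0244·10/12) = 1.1740
Fair forward F* = (S − I)·e^(rT) = (23.88 − 1.1740)·e^0.022367 = 22.7060 × 1.022619 = 23.2196
Market C$23.05 < fair 23.2196: forward underpriced → reverse cash-and-carry (short the stock, invest proceeds at r, pay the dividends, go long the forward).
Profit at T = |F_mkt − F*| = |23.05 − 23.2196| = C$0.17 per share

C$0.17 per share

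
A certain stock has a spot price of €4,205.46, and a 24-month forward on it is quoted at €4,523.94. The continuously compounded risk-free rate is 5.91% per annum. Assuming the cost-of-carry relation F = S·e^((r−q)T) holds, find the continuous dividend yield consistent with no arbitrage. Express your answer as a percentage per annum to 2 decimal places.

From F = S·e^((r−q)T): (r − q) = ln(F/S)/T
ln(4523.94/4205.46) = ln(1.075730) = 0.073000
(r − q) = 0.073000 / (24/12) = 0.036500
q = r − ln(F/S)/T = 0.0591 − 0.036500 = 0.022600
q = 2.26%

2.26%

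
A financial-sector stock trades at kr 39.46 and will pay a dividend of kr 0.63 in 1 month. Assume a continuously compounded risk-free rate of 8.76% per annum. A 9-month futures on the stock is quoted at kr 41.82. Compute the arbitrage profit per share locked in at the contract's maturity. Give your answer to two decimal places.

PV(dividends) I = 0.63·e^(−0.0876·1/12) = 0.6254
Fair futures F* = (S − I)·e^(rT) = (39.46 − 0.6254)·e^0.065700 = 38.8346 × 1.067906 = 41.4717
Market kr 41.82 > fair 41.4717: forward overpriced → cash-and-carry (borrow at r, buy the stock and collect the dividends, short the forward).
Profit at T = |F_mkt − F*| = |41.82 − 41.4717| = kr 0.35 per share

kr 0.35 per share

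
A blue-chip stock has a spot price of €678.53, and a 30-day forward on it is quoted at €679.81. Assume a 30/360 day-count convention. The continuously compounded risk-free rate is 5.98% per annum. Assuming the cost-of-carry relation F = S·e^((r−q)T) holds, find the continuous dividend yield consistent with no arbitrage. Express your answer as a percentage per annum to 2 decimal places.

3.72%

From F = S·e^((r−q)T): (r − q) = ln(F/S)/T
ln(679.81/678.53) = ln(1.001886) = 0.001884
(r − q) = 0.001884 / (30/360) = 0.022608
q = r − ln(F/S)/T = 0.0598 − 0.022608 = 0.037192
q = 3.72%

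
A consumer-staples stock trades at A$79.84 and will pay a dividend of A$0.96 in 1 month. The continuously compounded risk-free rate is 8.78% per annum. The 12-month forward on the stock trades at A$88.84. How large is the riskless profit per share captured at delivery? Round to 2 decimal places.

A$2.71 per share

PV(dividends) I = 0.96·e^(−0.0878·1/12) = 0.9530
Fair forward F* = (S − I)·e^(rT) = (79.84 − 0.9530)·e^0.087800 = 78.8870 × 1.091770 = 86.1265
Market A$88.84 > fair 86.1265: forward overpriced → cash-and-carry (borrow at r, buy the stock and collect the dividends, short the forward).
Profit at T = |F_mkt − F*| = |88.84 − 86.1265| = A$2.71 per share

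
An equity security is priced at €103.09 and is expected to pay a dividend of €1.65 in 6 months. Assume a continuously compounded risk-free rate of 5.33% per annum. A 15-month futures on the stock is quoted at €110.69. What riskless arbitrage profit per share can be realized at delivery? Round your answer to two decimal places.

PV(dividends) I = 1.65·e^(−0.0533·6/12) = 1.6066
Fair futures F* = (S − I)·e^(rT) = (103.09 − 1.6066)·e^0.066625 = 101.4834 × 1.068895 = 108.4751
Market €110.69 > fair 108.4751: forward overpriced → cash-and-carry (borrow at r, buy the stock and collect the dividends, short the forward).
Profit at T = |F_mkt − F*| = |110.69 − 108.4751| = €2.21 per share

€2.21 per share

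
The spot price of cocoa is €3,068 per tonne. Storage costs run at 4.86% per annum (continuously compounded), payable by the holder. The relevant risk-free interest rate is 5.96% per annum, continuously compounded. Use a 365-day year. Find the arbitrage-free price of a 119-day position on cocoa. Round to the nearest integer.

Net carry = r + u − y = 0.0596 + 0.0486 − 0.0000 = 0.1082
F = S·e^((r+u−y)T) = 3068 · e^(0.1082 × 119/365) = 3068 · e^0.035276
= 3068 × 1.035906 = €3,178 per tonne

€3,178 per tonne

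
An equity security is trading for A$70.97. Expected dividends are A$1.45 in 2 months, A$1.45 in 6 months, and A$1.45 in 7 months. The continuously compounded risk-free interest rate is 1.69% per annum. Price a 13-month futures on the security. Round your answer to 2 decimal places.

A$67.88

PV(dividends) I = 1.45·e^(−0.0169·2/12) + 1.45·e^(−0.0169·6/12) + 1.45·e^(−0.0169·7/12)
I = 1.4459 + 1.4378 + 1.4358 = 4.3195
F = (S − I)·e^(rT) = (70.97 − 4.3195) · e^(0.0169·13/12)
= 66.6505 · e^0.018308 = 66.6505 × 1.018477 = A$67.88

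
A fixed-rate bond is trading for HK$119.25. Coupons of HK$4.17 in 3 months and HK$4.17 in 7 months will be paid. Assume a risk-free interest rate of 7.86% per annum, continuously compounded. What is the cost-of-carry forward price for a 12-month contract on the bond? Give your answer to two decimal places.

PV(coupons) I = 4.17·e^(−0.0786·3/12) + 4.17·e^(−0.0786·7/12)
I = 4.0889 + 3.9831 = 8.0720
F = (S − I)·e^(rT) = (119.25 − 8.0720) · e^(0.0786·12/12)
= 111.1780 · e^0.078600 = 111.1780 × 1.081772 = HK$120.27

HK$120.27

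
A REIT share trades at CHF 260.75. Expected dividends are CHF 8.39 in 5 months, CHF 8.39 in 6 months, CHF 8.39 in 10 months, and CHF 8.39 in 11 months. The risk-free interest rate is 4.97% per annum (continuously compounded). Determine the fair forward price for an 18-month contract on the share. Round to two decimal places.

PV(dividends) I = 8.39·e^(−0.0497·5/12) + 8.39·e^(−0.0497·6/12) + 8.39·e^(−0.0497·10/12) + 8.39·e^(−0.0497·11/12)
I = 8.2180 + 8.1841 + 8.0496 + 8.0163 = 32.4680
F = (S − I)·e^(rT) = (260.75 − 32.4680) · e^(0.0497·18/12)
= 228.2820 · e^0.074550 = 228.2820 × 1.077399 = CHF 245.95

CHF 245.95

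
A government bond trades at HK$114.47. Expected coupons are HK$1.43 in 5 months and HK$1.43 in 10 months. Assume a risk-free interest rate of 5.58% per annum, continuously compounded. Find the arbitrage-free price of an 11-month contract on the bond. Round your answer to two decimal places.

PV(coupons) I = 1.43·e^(−0.0558·5/12) + 1.43·e^(−0.0558·10/12)
I = 1.3971 + 1.3650 = 2.7621
F = (S − I)·e^(rT) = (114.47 − 2.7621) · e^(0.0558·11/12)
= 111.7079 · e^0.051150 = 111.7079 × 1.052481 = HK$117.57

HK$117.57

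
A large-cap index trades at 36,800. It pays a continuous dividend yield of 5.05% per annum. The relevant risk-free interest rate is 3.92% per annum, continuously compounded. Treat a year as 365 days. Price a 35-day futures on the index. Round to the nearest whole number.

F = S·e^((r − q)T) = 36800 · e^((0.0392 − 0.0505) × 35/365)
= 36800 · e^-0.001084 = 36800 × 0.998917
F = 36,760

36,760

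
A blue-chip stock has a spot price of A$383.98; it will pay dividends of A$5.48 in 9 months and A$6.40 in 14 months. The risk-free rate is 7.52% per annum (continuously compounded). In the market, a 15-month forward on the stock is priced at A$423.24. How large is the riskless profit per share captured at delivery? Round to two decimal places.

A$13.55 per share

PV(dividends) I = 5.48·e^(−0.0752·9/12) + 6.40·e^(−0.0752·14/12) = 11.0419
Fair forward F* = (S − I)·e^(rT) = (383.98 − 11.0419)·e^0.094000 = 372.9381 × 1.098560 = 409.6949
Market A$423.24 > fair 409.6949: forward overpriced → cash-and-carry (borrow at r, buy the stock and collect the dividends, short the forward).
Profit at T = |F_mkt − F*| = |423.24 − 409.6949| = A$13.55 per share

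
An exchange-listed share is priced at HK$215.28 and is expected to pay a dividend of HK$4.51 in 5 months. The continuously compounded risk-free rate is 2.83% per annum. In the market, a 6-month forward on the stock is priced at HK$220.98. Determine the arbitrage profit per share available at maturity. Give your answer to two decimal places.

HK$7.15 per share

PV(dividends) I = 4.51·e^(−0.0283·5/12) = 4.4571
Fair forward F* = (S − I)·e^(rT) = (215.28 − 4.4571)·e^0.014150 = 210.8229 × 1.014251 = 213.8273
Market HK$220.98 > fair 213.8273: forward overpriced → cash-and-carry (borrow at r, buy the stock and collect the dividends, short the forward).
Profit at T = |F_mkt − F*| = |220.98 − 213.8273| = HK$7.15 per share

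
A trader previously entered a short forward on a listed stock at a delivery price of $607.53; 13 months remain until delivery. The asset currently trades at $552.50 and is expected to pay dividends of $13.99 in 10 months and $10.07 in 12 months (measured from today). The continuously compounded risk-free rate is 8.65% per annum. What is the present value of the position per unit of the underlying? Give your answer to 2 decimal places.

$22.94

PV(remaining dividends) I = 13.99·e^(−0.0865·10/12) + 10.07·e^(−0.0865·12/12) = 22.2526
Current forward F = (S − I)·e^(rT) = (552.50 − 22.2526)·e^(0.0865·13/12) = 530.2474 × 1.098239 = 582.3384
Value (long) = (F − K)·e^(−rT) = (582.3384 − 607.53) × 0.910548 = -22.9382
Short position value = −(long value) = $22.94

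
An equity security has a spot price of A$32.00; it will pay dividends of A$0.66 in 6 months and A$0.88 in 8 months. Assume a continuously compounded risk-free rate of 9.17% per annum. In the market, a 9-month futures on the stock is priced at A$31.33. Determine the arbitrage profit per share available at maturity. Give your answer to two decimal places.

PV(dividends) I = 0.66·e^(−0.0917·6/12) + 0.88·e^(−0.0917·8/12) = 1.4582
Fair futures F* = (S − I)·e^(rT) = (32.00 − 1.4582)·e^0.068775 = 30.5418 × 1.071195 = 32.7162
Market A$31.33 < fair 32.7162: forward underpriced → reverse cash-and-carry (short the stock, invest proceeds at r, pay the dividends, go long the forward).
Profit at T = |F_mkt − F*| = |31.33 − 32.7162| = A$1.39 per share

A$1.39 per share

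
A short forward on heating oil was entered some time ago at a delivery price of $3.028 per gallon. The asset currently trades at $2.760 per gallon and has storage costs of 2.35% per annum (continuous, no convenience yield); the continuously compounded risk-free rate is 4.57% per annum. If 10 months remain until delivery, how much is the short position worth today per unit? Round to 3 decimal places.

Current fair forward for the remaining 10 months: F = S·e^((r + u)·T), (r + u) = 0.0457 + 0.0235 = 0.0692
F = 2.760 · e^(0.0692 × 10/12) = 2.760 × 1.059362 = 2.9238
Value of long forward = (F − K)·e^(−rT) = (2.9238 − 3.028) · e^(−0.0457·10/12)
= -0.1042 × 0.962633 = -0.100
Short position value = −(long value) = $0.100

$0.100 per gallon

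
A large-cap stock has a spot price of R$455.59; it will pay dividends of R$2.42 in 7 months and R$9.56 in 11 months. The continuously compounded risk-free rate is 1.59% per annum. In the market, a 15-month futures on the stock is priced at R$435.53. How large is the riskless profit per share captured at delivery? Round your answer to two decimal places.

PV(dividends) I = 2.42·e^(−0.0159·7/12) + 9.56·e^(−0.0159·11/12) = 11.8193
Fair futures F* = (S − I)·e^(rT) = (455.59 − 11.8193)·e^0.019875 = 443.7707 × 1.020074 = 452.6790
Market R$435.53 < fair 452.6790: forward underpriced → reverse cash-and-carry (short the stock, invest proceeds at r, pay the dividends, go long the forward).
Profit at T = |F_mkt − F*| = |435.53 − 452.6790| = R$17.15 per share

R$17.15 per share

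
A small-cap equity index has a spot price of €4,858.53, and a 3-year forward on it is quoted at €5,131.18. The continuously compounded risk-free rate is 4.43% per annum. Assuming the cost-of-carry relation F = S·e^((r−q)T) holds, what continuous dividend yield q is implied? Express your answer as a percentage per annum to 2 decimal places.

From F = S·e^((r−q)T): (r − q) = ln(F/S)/T
ln(5131.18/4858.53) = ln(1.056118) = 0.054600
(r − q) = 0.054600 / (3) = 0.018200
q = r − ln(F/S)/T = 0.0443 − 0.018200 = 0.026100
q = 2.61%

2.61%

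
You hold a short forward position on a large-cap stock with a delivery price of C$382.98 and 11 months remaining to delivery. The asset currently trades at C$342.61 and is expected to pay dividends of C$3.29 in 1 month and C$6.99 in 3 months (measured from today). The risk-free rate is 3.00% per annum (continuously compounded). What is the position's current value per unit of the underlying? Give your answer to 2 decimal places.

C$40.20

PV(remaining dividends) I = 3.29·e^(−0.0300·1/12) + 6.99·e^(−0.0300·3/12) = 10.2196
Current forward F = (S − I)·e^(rT) = (342.61 − 10.2196)·e^(0.0300·11/12) = 332.3904 × 1.027882 = 341.6581
Value (long) = (F − K)·e^(−rT) = (341.6581 − 382.98) × 0.972875 = -40.2010
Short position value = −(long value) = C$40.20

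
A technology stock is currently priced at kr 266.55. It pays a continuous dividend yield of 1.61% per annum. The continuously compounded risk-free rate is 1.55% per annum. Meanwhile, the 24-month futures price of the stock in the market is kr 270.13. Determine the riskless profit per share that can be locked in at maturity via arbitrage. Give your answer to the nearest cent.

Fair futures: F* = S·e^(carry·T), with carry = (r − q) = 0.0155 − 0.0161 = -0.0006
F* = 266.55 · e^(-0.0006 × 24/12) = 266.55 · e^-0.001200 = 266.55 × 0.998801 = kr 266.2304
Market kr 270.13 > fair kr 266.2304: forward overpriced → cash-and-carry (buy spot, short the forward).
At maturity, profit = |F_mkt − F*| = |270.13 − 266.2304| = kr 3.90 per share

kr 3.90 per share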